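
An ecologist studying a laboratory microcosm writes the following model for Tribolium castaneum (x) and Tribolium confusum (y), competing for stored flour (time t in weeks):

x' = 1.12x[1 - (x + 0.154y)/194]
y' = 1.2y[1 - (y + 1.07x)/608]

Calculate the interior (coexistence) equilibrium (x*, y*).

Setting both brackets to zero gives the nullclines x + 0.154y = 194 and 1.07x + y = 608.
Substituting y = 608 - 1.07x into the first: x(1 - 0.154·1.07) = 194 - 0.154·608.
So x* = 100/0.835 = 120, and then y* = 608 - 1.07·120 = 479.

x* ≈ 120, y* ≈ 479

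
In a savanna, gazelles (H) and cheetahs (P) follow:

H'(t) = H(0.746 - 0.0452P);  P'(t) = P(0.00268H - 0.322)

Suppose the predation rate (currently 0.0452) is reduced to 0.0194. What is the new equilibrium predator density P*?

At the interior fixed point, setting dH/dt = 0 with H > 0 fixes P* = (prey growth rate)/(HP coefficient) — independent of the other coefficients.
With the change, P* = 0.746/0.0194 = 38.5; it rises from 16.5.

P* ≈ 38.5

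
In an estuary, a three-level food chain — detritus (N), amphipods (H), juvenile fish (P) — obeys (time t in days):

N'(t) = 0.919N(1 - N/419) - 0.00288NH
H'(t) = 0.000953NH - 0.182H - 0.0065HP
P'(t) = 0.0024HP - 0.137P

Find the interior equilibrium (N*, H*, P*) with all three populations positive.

N* ≈ 344, H* ≈ 57.1, P* ≈ 22.4

From dP/dt = 0: 0.0024H* = 0.137, so H* = 57.1.
From dN/dt = 0: 0.919(1 - N*/419) = 0.00288·57.1, giving N* = 419·(1 - 0.179) = 344.
From dH/dt = 0: 0.000953·344 - 0.182 = 0.0065P*, so P* = 0.146/0.0065 = 22.4.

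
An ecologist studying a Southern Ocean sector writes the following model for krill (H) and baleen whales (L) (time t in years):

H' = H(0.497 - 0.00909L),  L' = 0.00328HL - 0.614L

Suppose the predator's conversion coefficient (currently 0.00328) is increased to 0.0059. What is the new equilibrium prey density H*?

H* ≈ 104

At the interior fixed point, setting dL/dt = 0 with L > 0 fixes H* = (predator death rate)/(HL coefficient) — independent of the other coefficients.
With the change, H* = 0.614/0.0059 = 104; it falls from 187.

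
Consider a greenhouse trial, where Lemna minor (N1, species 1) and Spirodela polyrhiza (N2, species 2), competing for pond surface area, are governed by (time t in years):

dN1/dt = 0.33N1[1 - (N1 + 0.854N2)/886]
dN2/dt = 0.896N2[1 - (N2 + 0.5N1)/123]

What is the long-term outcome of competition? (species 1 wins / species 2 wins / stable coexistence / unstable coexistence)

species 1 excludes species 2

Compare the nullcline intercepts: K1/α12 = 886/0.854 = 1040 > K2 = 123; K2/α21 = 123/0.5 = 246 < K1 = 886.
Since the inequalities point opposite ways, species 1 can invade but species 2 cannot.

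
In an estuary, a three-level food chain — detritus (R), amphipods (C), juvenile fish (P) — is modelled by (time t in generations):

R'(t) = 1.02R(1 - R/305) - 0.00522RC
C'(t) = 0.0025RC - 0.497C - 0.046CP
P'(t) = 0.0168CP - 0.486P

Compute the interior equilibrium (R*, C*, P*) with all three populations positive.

From dP/dt = 0: 0.0168C* = 0.486, so C* = 28.9.
From dR/dt = 0: 1.02(1 - R*/305) = 0.00522·28.9, giving R* = 305·(1 - 0.148) = 260.
From dC/dt = 0: 0.0025·260 - 0.497 = 0.046P*, so P* = 0.153/0.046 = 3.32.

R* ≈ 260, C* ≈ 28.9, P* ≈ 3.32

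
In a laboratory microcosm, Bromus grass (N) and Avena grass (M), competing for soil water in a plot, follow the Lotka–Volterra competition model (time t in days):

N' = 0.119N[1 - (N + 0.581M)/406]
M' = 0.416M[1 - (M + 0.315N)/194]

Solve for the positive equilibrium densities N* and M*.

Setting both brackets to zero gives the nullclines N + 0.581M = 406 and 0.315N + M = 194.
Substituting M = 194 - 0.315N into the first: N(1 - 0.581·0.315) = 406 - 0.581·194.
So N* = 293/0.817 = 359, and then M* = 194 - 0.315·359 = 80.9.

N* ≈ 359, M* ≈ 80.9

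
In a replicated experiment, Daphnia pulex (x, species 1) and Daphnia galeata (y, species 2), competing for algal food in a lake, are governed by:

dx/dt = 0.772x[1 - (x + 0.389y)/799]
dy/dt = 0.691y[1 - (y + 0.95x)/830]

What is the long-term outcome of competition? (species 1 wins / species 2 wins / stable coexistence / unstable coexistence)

stable coexistence

Compare the nullcline intercepts: K1/α12 = 799/0.389 = 2050 > K2 = 830; K2/α21 = 830/0.95 = 874 > K1 = 799.
Since both inequalities hold, each species can invade when rare, so the interior equilibrium is stable.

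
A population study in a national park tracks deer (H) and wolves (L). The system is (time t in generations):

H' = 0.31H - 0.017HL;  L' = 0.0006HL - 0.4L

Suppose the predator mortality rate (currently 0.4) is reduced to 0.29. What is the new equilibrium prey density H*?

At the interior fixed point, setting dL/dt = 0 with L > 0 fixes H* = (predator death rate)/(HL coefficient) — independent of the other coefficients.
With the change, H* = 0.29/0.0006 = 483; it falls from 667.

H* ≈ 483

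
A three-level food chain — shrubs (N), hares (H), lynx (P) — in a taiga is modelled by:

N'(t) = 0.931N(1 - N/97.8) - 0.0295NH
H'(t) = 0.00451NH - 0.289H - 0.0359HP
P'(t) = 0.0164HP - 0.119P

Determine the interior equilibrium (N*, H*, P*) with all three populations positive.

From dP/dt = 0: 0.0164H* = 0.119, so H* = 7.26.
From dN/dt = 0: 0.931(1 - N*/97.8) = 0.0295·7.26, giving N* = 97.8·(1 - 0.23) = 75.3.
From dH/dt = 0: 0.00451·75.3 - 0.289 = 0.0359P*, so P* = 0.0507/0.0359 = 1.41.

N* ≈ 75.3, H* ≈ 7.26, P* ≈ 1.41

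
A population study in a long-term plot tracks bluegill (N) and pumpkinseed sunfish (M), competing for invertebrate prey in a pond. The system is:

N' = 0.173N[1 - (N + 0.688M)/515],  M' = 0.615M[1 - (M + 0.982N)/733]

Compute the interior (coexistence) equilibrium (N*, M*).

Setting both brackets to zero gives the nullclines N + 0.688M = 515 and 0.982N + M = 733.
Substituting M = 733 - 0.982N into the first: N(1 - 0.688·0.982) = 515 - 0.688·733.
So N* = 10.7/0.324 = 33, and then M* = 733 - 0.982·33 = 701.

N* ≈ 33, M* ≈ 701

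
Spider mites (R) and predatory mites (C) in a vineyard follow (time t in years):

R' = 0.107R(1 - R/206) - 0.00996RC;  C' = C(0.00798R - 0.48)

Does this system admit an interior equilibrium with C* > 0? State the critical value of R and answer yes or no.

The predator equation gives dC/dt > 0 only when R > 0.48/0.00798 = 60.2.
Without the predator, R → K = 206. Since 206 > 60.2, the predator can invade and persist.

Threshold R = 60.2; K > 60.2, so yes, the predator persists.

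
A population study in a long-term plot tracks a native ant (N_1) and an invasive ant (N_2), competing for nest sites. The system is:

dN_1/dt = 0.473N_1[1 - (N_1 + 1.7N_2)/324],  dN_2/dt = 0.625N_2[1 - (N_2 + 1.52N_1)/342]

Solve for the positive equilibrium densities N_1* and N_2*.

Setting both brackets to zero gives the nullclines N_1 + 1.7N_2 = 324 and 1.52N_1 + N_2 = 342.
Substituting N_2 = 342 - 1.52N_1 into the first: N_1(1 - 1.7·1.52) = 324 - 1.7·342.
So N_1* = -257/-1.58 = 162, and then N_2* = 342 - 1.52·162 = 95.

N_1* ≈ 162, N_2* ≈ 95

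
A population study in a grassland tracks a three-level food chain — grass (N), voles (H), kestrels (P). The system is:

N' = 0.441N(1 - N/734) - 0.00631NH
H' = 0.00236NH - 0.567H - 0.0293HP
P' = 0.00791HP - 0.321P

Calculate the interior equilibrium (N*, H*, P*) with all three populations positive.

From dP/dt = 0: 0.00791H* = 0.321, so H* = 40.6.
From dN/dt = 0: 0.441(1 - N*/734) = 0.00631·40.6, giving N* = 734·(1 - 0.581) = 308.
From dH/dt = 0: 0.00236·308 - 0.567 = 0.0293P*, so P* = 0.159/0.0293 = 5.44.

N* ≈ 308, H* ≈ 40.6, P* ≈ 5.44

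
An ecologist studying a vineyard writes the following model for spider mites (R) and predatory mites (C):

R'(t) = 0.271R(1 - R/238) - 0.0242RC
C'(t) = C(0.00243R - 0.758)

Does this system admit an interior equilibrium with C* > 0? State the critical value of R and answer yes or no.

Threshold R = 312; K < 312, so no, the predator goes extinct.

The predator equation gives dC/dt > 0 only when R > 0.758/0.00243 = 312.
Without the predator, R → K = 238. Since 238 < 312, the predator cannot invade.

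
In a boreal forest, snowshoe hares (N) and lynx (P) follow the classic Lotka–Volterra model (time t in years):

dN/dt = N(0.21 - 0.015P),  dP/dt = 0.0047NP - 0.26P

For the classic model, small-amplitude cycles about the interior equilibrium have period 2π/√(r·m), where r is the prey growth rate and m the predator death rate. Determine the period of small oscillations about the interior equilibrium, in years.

T ≈ 26.9 years

Here r = 0.21 and m = 0.26, so r·m = 0.0546.
ω = √0.0546 = 0.234 per year, hence T = 2π/ω ≈ 26.9 years.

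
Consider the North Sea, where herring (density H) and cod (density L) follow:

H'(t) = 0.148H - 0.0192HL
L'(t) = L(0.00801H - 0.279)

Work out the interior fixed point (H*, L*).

H* ≈ 34.8, L* ≈ 7.71

Set dL/dt = 0 with L > 0: 0.00801H - 0.279 = 0, so H* = 0.279/0.00801 = 34.8.
Set dH/dt = 0 with H > 0: 0.148 - 0.0192L = 0, so L* = 0.148/0.0192 = 7.71.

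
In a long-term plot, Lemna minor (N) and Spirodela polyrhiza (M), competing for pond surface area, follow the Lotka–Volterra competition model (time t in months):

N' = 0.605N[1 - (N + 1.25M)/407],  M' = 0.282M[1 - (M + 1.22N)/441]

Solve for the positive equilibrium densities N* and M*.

N* ≈ 275, M* ≈ 106

Setting both brackets to zero gives the nullclines N + 1.25M = 407 and 1.22N + M = 441.
Substituting M = 441 - 1.22N into the first: N(1 - 1.25·1.22) = 407 - 1.25·441.
So N* = -144/-0.525 = 275, and then M* = 441 - 1.22·275 = 106.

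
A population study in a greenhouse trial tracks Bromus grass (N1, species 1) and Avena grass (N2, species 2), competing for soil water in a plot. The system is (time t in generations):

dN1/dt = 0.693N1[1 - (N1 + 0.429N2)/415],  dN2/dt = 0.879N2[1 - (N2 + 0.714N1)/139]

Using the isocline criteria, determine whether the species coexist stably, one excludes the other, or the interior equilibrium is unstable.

Compare the nullcline intercepts: K1/α12 = 415/0.429 = 967 > K2 = 139; K2/α21 = 139/0.714 = 195 < K1 = 415.
Since the inequalities point opposite ways, species 1 can invade but species 2 cannot.

species 1 excludes species 2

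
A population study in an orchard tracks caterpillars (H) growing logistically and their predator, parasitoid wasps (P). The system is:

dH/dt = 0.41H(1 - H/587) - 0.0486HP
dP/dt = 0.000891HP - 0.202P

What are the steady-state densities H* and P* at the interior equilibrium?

H* ≈ 227, P* ≈ 5.18

From dP/dt = 0 with P > 0: 0.000891H* = 0.202, so H* = 227.
Substitute into dH/dt = 0: 0.41(1 - 227/587) = 0.0486P*.
The bracket is 0.614, giving P* = 0.252/0.0486 = 5.18.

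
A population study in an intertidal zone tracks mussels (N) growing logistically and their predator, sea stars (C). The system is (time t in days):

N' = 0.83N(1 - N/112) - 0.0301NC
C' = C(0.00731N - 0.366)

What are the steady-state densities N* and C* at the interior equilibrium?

From dC/dt = 0 with C > 0: 0.00731N* = 0.366, so N* = 50.1.
Substitute into dN/dt = 0: 0.83(1 - 50.1/112) = 0.0301C*.
The bracket is 0.553, giving C* = 0.459/0.0301 = 15.2.

N* ≈ 50.1, C* ≈ 15.2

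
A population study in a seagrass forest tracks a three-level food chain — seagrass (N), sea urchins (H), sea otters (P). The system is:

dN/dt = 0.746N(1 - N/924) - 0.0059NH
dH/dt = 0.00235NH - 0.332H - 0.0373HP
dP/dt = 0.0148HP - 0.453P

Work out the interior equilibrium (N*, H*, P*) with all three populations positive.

From dP/dt = 0: 0.0148H* = 0.453, so H* = 30.6.
From dN/dt = 0: 0.746(1 - N*/924) = 0.0059·30.6, giving N* = 924·(1 - 0.242) = 700.
From dH/dt = 0: 0.00235·700 - 0.332 = 0.0373P*, so P* = 1.31/0.0373 = 35.2.

N* ≈ 700, H* ≈ 30.6, P* ≈ 35.2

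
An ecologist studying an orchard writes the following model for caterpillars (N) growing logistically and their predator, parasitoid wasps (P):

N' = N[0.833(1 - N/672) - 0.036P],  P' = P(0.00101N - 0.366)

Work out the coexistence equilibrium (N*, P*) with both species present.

N* ≈ 362, P* ≈ 10.7

From dP/dt = 0 with P > 0: 0.00101N* = 0.366, so N* = 362.
Substitute into dN/dt = 0: 0.833(1 - 362/672) = 0.036P*.
The bracket is 0.461, giving P* = 0.384/0.036 = 10.7.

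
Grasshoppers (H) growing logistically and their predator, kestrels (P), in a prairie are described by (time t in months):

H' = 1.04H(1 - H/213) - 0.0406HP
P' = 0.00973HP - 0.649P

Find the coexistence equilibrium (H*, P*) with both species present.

From dP/dt = 0 with P > 0: 0.00973H* = 0.649, so H* = 66.7.
Substitute into dH/dt = 0: 1.04(1 - 66.7/213) = 0.0406P*.
The bracket is 0.687, giving P* = 0.714/0.0406 = 17.6.

H* ≈ 66.7, P* ≈ 17.6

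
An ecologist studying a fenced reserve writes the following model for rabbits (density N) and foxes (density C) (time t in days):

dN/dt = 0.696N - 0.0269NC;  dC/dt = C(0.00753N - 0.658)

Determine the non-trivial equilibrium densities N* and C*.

Set dC/dt = 0 with C > 0: 0.00753N - 0.658 = 0, so N* = 0.658/0.00753 = 87.4.
Set dN/dt = 0 with N > 0: 0.696 - 0.0269C = 0, so C* = 0.696/0.0269 = 25.9.

N* ≈ 87.4, C* ≈ 25.9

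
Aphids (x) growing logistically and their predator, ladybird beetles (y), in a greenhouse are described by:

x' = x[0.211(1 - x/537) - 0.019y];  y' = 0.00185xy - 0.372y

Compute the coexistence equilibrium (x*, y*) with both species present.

From dy/dt = 0 with y > 0: 0.00185x* = 0.372, so x* = 201.
Substitute into dx/dt = 0: 0.211(1 - 201/537) = 0.019y*.
The bracket is 0.626, giving y* = 0.132/0.019 = 6.95.

x* ≈ 201, y* ≈ 6.95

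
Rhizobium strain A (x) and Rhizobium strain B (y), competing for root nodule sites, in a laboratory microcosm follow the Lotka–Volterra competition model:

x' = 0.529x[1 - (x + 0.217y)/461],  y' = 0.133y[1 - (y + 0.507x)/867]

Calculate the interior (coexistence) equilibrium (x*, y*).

x* ≈ 307, y* ≈ 712

Setting both brackets to zero gives the nullclines x + 0.217y = 461 and 0.507x + y = 867.
Substituting y = 867 - 0.507x into the first: x(1 - 0.217·0.507) = 461 - 0.217·867.
So x* = 273/0.89 = 307, and then y* = 867 - 0.507·307 = 712.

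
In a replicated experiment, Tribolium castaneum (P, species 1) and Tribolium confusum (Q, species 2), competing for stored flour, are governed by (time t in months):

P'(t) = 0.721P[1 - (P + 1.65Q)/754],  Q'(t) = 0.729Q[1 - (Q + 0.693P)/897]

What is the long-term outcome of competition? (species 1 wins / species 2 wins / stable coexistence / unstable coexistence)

species 2 excludes species 1

Compare the nullcline intercepts: K1/α12 = 754/1.65 = 457 < K2 = 897; K2/α21 = 897/0.693 = 1290 > K1 = 754.
Since the inequalities point opposite ways, species 2 can invade but species 1 cannot.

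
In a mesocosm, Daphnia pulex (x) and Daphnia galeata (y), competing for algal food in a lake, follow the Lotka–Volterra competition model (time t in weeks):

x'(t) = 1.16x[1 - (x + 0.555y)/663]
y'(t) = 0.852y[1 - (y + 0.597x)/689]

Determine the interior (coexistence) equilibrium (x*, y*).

x* ≈ 420, y* ≈ 438

Setting both brackets to zero gives the nullclines x + 0.555y = 663 and 0.597x + y = 689.
Substituting y = 689 - 0.597x into the first: x(1 - 0.555·0.597) = 663 - 0.555·689.
So x* = 281/0.669 = 420, and then y* = 689 - 0.597·420 = 438.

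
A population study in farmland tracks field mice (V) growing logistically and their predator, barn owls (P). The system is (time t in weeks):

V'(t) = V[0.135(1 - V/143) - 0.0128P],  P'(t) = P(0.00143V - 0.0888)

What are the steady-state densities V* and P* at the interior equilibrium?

V* ≈ 62.1, P* ≈ 5.97

From dP/dt = 0 with P > 0: 0.00143V* = 0.0888, so V* = 62.1.
Substitute into dV/dt = 0: 0.135(1 - 62.1/143) = 0.0128P*.
The bracket is 0.566, giving P* = 0.0764/0.0128 = 5.97.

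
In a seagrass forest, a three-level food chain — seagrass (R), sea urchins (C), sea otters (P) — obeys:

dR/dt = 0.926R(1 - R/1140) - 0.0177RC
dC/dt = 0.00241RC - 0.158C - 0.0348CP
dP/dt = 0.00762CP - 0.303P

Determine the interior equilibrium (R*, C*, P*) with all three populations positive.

R* ≈ 274, C* ≈ 39.8, P* ≈ 14.4

From dP/dt = 0: 0.00762C* = 0.303, so C* = 39.8.
From dR/dt = 0: 0.926(1 - R*/1140) = 0.0177·39.8, giving R* = 1140·(1 - 0.76) = 274.
From dC/dt = 0: 0.00241·274 - 0.158 = 0.0348P*, so P* = 0.501/0.0348 = 14.4.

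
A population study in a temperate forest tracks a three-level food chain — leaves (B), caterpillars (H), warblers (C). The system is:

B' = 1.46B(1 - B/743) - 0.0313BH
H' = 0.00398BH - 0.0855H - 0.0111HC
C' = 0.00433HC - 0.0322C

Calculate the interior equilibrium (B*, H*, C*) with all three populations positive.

From dC/dt = 0: 0.00433H* = 0.0322, so H* = 7.44.
From dB/dt = 0: 1.46(1 - B*/743) = 0.0313·7.44, giving B* = 743·(1 - 0.159) = 625.
From dH/dt = 0: 0.00398·625 - 0.0855 = 0.0111C*, so C* = 2.4/0.0111 = 216.

B* ≈ 625, H* ≈ 7.44, C* ≈ 216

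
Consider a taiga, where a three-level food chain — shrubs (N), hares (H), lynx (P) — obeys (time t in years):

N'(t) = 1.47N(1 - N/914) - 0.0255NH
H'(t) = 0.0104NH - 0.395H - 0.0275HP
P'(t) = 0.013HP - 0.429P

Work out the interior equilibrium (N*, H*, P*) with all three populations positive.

From dP/dt = 0: 0.013H* = 0.429, so H* = 33.
From dN/dt = 0: 1.47(1 - N*/914) = 0.0255·33, giving N* = 914·(1 - 0.572) = 391.
From dH/dt = 0: 0.0104·391 - 0.395 = 0.0275P*, so P* = 3.67/0.0275 = 133.

N* ≈ 391, H* ≈ 33, P* ≈ 133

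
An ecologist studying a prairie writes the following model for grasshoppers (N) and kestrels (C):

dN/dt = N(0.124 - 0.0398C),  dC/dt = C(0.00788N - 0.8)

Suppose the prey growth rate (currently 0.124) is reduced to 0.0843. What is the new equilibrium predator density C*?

C* ≈ 2.12

At the interior fixed point, setting dN/dt = 0 with N > 0 fixes C* = (prey growth rate)/(NC coefficient) — independent of the other coefficients.
With the change, C* = 0.0843/0.0398 = 2.12; it falls from 3.12.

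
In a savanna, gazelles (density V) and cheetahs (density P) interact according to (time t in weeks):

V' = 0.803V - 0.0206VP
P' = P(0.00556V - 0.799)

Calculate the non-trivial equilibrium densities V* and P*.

Set dP/dt = 0 with P > 0: 0.00556V - 0.799 = 0, so V* = 0.799/0.00556 = 144.
Set dV/dt = 0 with V > 0: 0.803 - 0.0206P = 0, so P* = 0.803/0.0206 = 39.

V* ≈ 144, P* ≈ 39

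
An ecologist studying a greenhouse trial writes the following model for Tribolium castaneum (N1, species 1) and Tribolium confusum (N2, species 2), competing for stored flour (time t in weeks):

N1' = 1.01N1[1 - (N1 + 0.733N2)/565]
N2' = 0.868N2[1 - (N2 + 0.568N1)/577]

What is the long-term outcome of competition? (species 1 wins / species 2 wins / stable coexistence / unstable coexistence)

Compare the nullcline intercepts: K1/α12 = 565/0.733 = 771 > K2 = 577; K2/α21 = 577/0.568 = 1020 > K1 = 565.
Since both inequalities hold, each species can invade when rare, so the interior equilibrium is stable.

stable coexistence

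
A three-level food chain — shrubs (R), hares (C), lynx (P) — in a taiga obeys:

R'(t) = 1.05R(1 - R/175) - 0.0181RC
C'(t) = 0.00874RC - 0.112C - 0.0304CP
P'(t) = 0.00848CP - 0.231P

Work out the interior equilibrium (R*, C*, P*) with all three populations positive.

From dP/dt = 0: 0.00848C* = 0.231, so C* = 27.2.
From dR/dt = 0: 1.05(1 - R*/175) = 0.0181·27.2, giving R* = 175·(1 - 0.47) = 92.8.
From dC/dt = 0: 0.00874·92.8 - 0.112 = 0.0304P*, so P* = 0.699/0.0304 = 23.

R* ≈ 92.8, C* ≈ 27.2, P* ≈ 23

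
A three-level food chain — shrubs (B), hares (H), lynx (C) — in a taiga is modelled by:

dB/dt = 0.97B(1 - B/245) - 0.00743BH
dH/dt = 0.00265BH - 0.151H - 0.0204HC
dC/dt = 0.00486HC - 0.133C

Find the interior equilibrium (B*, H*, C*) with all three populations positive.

B* ≈ 194, H* ≈ 27.4, C* ≈ 17.8

From dC/dt = 0: 0.00486H* = 0.133, so H* = 27.4.
From dB/dt = 0: 0.97(1 - B*/245) = 0.00743·27.4, giving B* = 245·(1 - 0.21) = 194.
From dH/dt = 0: 0.00265·194 - 0.151 = 0.0204C*, so C* = 0.362/0.0204 = 17.8.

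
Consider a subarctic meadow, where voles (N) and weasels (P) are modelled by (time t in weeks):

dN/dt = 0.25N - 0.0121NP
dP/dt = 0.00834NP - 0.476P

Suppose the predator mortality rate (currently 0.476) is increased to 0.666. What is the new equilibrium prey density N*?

At the interior fixed point, setting dP/dt = 0 with P > 0 fixes N* = (predator death rate)/(NP coefficient) — independent of the other coefficients.
With the change, N* = 0.666/0.00834 = 79.9; it rises from 57.1.

N* ≈ 79.9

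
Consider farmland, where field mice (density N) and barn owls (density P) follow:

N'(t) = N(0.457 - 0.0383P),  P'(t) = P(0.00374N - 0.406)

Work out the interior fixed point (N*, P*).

Set dP/dt = 0 with P > 0: 0.00374N - 0.406 = 0, so N* = 0.406/0.00374 = 109.
Set dN/dt = 0 with N > 0: 0.457 - 0.0383P = 0, so P* = 0.457/0.0383 = 11.9.

N* ≈ 109, P* ≈ 11.9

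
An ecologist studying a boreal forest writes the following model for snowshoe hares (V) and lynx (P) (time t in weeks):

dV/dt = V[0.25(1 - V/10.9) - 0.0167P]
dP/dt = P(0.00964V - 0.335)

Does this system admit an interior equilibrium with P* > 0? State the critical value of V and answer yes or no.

Threshold V = 34.8; K < 34.8, so no, the predator goes extinct.

The predator equation gives dP/dt > 0 only when V > 0.335/0.00964 = 34.8.
Without the predator, V → K = 10.9. Since 10.9 < 34.8, the predator cannot invade.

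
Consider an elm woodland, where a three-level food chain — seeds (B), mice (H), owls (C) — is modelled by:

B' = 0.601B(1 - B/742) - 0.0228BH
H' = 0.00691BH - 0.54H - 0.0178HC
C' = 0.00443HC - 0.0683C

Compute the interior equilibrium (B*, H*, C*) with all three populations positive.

From dC/dt = 0: 0.00443H* = 0.0683, so H* = 15.4.
From dB/dt = 0: 0.601(1 - B*/742) = 0.0228·15.4, giving B* = 742·(1 - 0.585) = 308.
From dH/dt = 0: 0.00691·308 - 0.54 = 0.0178C*, so C* = 1.59/0.0178 = 89.2.

B* ≈ 308, H* ≈ 15.4, C* ≈ 89.2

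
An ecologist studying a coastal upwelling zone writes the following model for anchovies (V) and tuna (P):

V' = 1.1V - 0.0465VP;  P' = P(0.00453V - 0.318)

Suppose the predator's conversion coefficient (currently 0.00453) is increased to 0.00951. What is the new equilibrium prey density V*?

At the interior fixed point, setting dP/dt = 0 with P > 0 fixes V* = (predator death rate)/(VP coefficient) — independent of the other coefficients.
With the change, V* = 0.318/0.00951 = 33.4; it falls from 70.2.

V* ≈ 33.4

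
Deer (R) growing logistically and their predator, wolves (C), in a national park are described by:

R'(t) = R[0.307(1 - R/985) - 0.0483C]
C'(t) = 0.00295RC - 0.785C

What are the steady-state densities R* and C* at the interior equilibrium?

R* ≈ 266, C* ≈ 4.64

From dC/dt = 0 with C > 0: 0.00295R* = 0.785, so R* = 266.
Substitute into dR/dt = 0: 0.307(1 - 266/985) = 0.0483C*.
The bracket is 0.73, giving C* = 0.224/0.0483 = 4.64.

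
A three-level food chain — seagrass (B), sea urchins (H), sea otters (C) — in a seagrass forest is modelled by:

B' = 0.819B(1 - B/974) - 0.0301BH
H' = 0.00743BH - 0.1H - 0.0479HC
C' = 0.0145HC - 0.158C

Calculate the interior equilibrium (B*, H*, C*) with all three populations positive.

From dC/dt = 0: 0.0145H* = 0.158, so H* = 10.9.
From dB/dt = 0: 0.819(1 - B*/974) = 0.0301·10.9, giving B* = 974·(1 - 0.4) = 584.
From dH/dt = 0: 0.00743·584 - 0.1 = 0.0479C*, so C* = 4.24/0.0479 = 88.5.

B* ≈ 584, H* ≈ 10.9, C* ≈ 88.5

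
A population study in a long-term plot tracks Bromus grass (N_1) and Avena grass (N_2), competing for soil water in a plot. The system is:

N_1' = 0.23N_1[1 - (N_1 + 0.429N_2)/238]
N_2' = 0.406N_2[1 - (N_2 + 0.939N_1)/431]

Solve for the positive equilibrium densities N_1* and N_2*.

N_1* ≈ 88.9, N_2* ≈ 348

Setting both brackets to zero gives the nullclines N_1 + 0.429N_2 = 238 and 0.939N_1 + N_2 = 431.
Substituting N_2 = 431 - 0.939N_1 into the first: N_1(1 - 0.429·0.939) = 238 - 0.429·431.
So N_1* = 53.1/0.597 = 88.9, and then N_2* = 431 - 0.939·88.9 = 348.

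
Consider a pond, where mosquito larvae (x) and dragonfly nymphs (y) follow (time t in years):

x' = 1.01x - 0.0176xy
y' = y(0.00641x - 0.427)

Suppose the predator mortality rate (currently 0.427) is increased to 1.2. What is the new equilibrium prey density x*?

At the interior fixed point, setting dy/dt = 0 with y > 0 fixes x* = (predator death rate)/(xy coefficient) — independent of the other coefficients.
With the change, x* = 1.2/0.00641 = 187; it rises from 66.6.

x* ≈ 187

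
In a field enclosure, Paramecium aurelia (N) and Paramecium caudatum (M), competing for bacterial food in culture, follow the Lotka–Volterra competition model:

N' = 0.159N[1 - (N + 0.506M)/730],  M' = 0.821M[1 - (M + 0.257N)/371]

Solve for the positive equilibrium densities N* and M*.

N* ≈ 623, M* ≈ 211

Setting both brackets to zero gives the nullclines N + 0.506M = 730 and 0.257N + M = 371.
Substituting M = 371 - 0.257N into the first: N(1 - 0.506·0.257) = 730 - 0.506·371.
So N* = 542/0.87 = 623, and then M* = 371 - 0.257·623 = 211.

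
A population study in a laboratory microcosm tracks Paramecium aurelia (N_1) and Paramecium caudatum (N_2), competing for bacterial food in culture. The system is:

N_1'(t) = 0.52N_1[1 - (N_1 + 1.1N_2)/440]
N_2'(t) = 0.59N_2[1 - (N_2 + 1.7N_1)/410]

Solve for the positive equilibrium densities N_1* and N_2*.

Setting both brackets to zero gives the nullclines N_1 + 1.1N_2 = 440 and 1.7N_1 + N_2 = 410.
Substituting N_2 = 410 - 1.7N_1 into the first: N_1(1 - 1.1·1.7) = 440 - 1.1·410.
So N_1* = -11/-0.87 = 12.6, and then N_2* = 410 - 1.7·12.6 = 389.

N_1* ≈ 12.6, N_2* ≈ 389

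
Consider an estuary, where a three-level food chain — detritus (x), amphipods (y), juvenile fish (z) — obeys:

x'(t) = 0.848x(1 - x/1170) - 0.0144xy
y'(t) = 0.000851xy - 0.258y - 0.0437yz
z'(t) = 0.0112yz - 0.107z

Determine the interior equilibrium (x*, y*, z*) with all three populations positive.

x* ≈ 980, y* ≈ 9.55, z* ≈ 13.2

From dz/dt = 0: 0.0112y* = 0.107, so y* = 9.55.
From dx/dt = 0: 0.848(1 - x*/1170) = 0.0144·9.55, giving x* = 1170·(1 - 0.162) = 980.
From dy/dt = 0: 0.000851·980 - 0.258 = 0.0437z*, so z* = 0.576/0.0437 = 13.2.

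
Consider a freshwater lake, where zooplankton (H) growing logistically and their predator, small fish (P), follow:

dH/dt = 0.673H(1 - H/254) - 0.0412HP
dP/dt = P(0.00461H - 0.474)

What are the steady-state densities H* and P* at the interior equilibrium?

From dP/dt = 0 with P > 0: 0.00461H* = 0.474, so H* = 103.
Substitute into dH/dt = 0: 0.673(1 - 103/254) = 0.0412P*.
The bracket is 0.595, giving P* = 0.401/0.0412 = 9.72.

H* ≈ 103, P* ≈ 9.72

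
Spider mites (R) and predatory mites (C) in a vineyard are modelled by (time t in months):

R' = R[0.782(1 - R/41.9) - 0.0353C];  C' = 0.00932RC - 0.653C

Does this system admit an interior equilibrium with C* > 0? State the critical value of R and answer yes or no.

Threshold R = 70.1; K < 70.1, so no, the predator goes extinct.

The predator equation gives dC/dt > 0 only when R > 0.653/0.00932 = 70.1.
Without the predator, R → K = 41.9. Since 41.9 < 70.1, the predator cannot invade.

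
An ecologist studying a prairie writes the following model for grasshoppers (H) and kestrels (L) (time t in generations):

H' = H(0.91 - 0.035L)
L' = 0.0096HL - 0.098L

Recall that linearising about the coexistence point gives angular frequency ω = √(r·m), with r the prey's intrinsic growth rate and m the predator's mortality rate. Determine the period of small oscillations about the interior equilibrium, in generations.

Here r = 0.91 and m = 0.098, so r·m = 0.0892.
ω = √0.0892 = 0.299 per generation, hence T = 2π/ω ≈ 21 generations.

T ≈ 21 generations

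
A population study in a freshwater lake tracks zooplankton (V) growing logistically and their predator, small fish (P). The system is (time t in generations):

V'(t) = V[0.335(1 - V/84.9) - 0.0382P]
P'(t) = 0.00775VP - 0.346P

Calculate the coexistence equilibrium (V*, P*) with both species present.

V* ≈ 44.6, P* ≈ 4.16

From dP/dt = 0 with P > 0: 0.00775V* = 0.346, so V* = 44.6.
Substitute into dV/dt = 0: 0.335(1 - 44.6/84.9) = 0.0382P*.
The bracket is 0.474, giving P* = 0.159/0.0382 = 4.16.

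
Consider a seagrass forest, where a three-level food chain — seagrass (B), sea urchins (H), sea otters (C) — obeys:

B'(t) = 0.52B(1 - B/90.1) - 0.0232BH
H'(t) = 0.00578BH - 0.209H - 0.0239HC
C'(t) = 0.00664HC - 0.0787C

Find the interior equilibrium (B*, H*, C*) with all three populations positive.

B* ≈ 42.5, H* ≈ 11.9, C* ≈ 1.52

From dC/dt = 0: 0.00664H* = 0.0787, so H* = 11.9.
From dB/dt = 0: 0.52(1 - B*/90.1) = 0.0232·11.9, giving B* = 90.1·(1 - 0.529) = 42.5.
From dH/dt = 0: 0.00578·42.5 - 0.209 = 0.0239C*, so C* = 0.0364/0.0239 = 1.52.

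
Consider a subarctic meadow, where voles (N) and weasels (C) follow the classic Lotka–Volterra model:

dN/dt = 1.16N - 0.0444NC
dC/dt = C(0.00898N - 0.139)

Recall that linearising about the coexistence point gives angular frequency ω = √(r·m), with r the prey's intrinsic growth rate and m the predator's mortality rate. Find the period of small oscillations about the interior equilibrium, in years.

T ≈ 15.6 years

Here r = 1.16 and m = 0.139, so r·m = 0.161.
ω = √0.161 = 0.402 per year, hence T = 2π/ω ≈ 15.6 years.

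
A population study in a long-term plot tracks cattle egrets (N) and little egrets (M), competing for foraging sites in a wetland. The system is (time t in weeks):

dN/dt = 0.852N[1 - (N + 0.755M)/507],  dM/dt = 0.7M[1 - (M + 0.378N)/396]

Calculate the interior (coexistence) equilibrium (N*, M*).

N* ≈ 291, M* ≈ 286

Setting both brackets to zero gives the nullclines N + 0.755M = 507 and 0.378N + M = 396.
Substituting M = 396 - 0.378N into the first: N(1 - 0.755·0.378) = 507 - 0.755·396.
So N* = 208/0.715 = 291, and then M* = 396 - 0.378·291 = 286.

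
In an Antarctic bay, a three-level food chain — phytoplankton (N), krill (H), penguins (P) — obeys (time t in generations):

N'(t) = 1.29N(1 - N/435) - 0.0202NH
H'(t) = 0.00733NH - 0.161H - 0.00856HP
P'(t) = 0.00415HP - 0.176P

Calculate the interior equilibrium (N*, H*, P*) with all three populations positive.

N* ≈ 146, H* ≈ 42.4, P* ≈ 106

From dP/dt = 0: 0.00415H* = 0.176, so H* = 42.4.
From dN/dt = 0: 1.29(1 - N*/435) = 0.0202·42.4, giving N* = 435·(1 - 0.664) = 146.
From dH/dt = 0: 0.00733·146 - 0.161 = 0.00856P*, so P* = 0.91/0.00856 = 106.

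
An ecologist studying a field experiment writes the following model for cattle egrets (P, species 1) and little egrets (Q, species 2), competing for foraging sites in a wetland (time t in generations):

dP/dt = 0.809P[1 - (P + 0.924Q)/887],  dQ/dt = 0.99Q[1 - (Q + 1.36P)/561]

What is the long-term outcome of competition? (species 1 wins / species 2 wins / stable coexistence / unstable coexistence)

species 1 excludes species 2

Compare the nullcline intercepts: K1/α12 = 887/0.924 = 960 > K2 = 561; K2/α21 = 561/1.36 = 412 < K1 = 887.
Since the inequalities point opposite ways, species 1 can invade but species 2 cannot.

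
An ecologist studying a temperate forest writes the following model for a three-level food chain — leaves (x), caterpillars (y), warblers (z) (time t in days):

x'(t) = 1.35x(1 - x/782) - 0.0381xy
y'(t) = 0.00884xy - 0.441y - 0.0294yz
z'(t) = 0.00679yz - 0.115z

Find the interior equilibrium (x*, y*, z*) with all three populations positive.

From dz/dt = 0: 0.00679y* = 0.115, so y* = 16.9.
From dx/dt = 0: 1.35(1 - x*/782) = 0.0381·16.9, giving x* = 782·(1 - 0.478) = 408.
From dy/dt = 0: 0.00884·408 - 0.441 = 0.0294z*, so z* = 3.17/0.0294 = 108.

x* ≈ 408, y* ≈ 16.9, z* ≈ 108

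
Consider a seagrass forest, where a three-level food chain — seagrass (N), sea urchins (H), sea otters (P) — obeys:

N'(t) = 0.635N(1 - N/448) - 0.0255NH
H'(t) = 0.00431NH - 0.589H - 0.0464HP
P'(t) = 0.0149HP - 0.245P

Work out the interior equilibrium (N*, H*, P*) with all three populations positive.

From dP/dt = 0: 0.0149H* = 0.245, so H* = 16.4.
From dN/dt = 0: 0.635(1 - N*/448) = 0.0255·16.4, giving N* = 448·(1 - 0.66) = 152.
From dH/dt = 0: 0.00431·152 - 0.589 = 0.0464P*, so P* = 0.0669/0.0464 = 1.44.

N* ≈ 152, H* ≈ 16.4, P* ≈ 1.44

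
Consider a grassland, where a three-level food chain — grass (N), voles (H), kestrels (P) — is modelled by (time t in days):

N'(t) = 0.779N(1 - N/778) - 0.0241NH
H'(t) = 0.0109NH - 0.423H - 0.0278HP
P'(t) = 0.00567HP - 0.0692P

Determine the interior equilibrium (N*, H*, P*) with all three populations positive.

N* ≈ 484, H* ≈ 12.2, P* ≈ 175

From dP/dt = 0: 0.00567H* = 0.0692, so H* = 12.2.
From dN/dt = 0: 0.779(1 - N*/778) = 0.0241·12.2, giving N* = 778·(1 - 0.378) = 484.
From dH/dt = 0: 0.0109·484 - 0.423 = 0.0278P*, so P* = 4.86/0.0278 = 175.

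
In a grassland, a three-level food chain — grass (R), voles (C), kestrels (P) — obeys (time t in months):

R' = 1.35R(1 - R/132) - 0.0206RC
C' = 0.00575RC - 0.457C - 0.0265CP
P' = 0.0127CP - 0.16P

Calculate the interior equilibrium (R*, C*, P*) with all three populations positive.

From dP/dt = 0: 0.0127C* = 0.16, so C* = 12.6.
From dR/dt = 0: 1.35(1 - R*/132) = 0.0206·12.6, giving R* = 132·(1 - 0.192) = 107.
From dC/dt = 0: 0.00575·107 - 0.457 = 0.0265P*, so P* = 0.156/0.0265 = 5.89.

R* ≈ 107, C* ≈ 12.6, P* ≈ 5.89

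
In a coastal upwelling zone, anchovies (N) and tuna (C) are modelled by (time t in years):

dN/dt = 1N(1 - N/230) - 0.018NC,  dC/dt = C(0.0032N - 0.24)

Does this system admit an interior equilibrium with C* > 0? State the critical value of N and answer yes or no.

The predator equation gives dC/dt > 0 only when N > 0.24/0.0032 = 75.
Without the predator, N → K = 230. Since 230 > 75, the predator can invade and persist.

Threshold N = 75; K > 75, so yes, the predator persists.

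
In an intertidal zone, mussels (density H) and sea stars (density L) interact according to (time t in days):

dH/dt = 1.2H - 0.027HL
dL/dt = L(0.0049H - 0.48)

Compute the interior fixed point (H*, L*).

Set dL/dt = 0 with L > 0: 0.0049H - 0.48 = 0, so H* = 0.48/0.0049 = 98.
Set dH/dt = 0 with H > 0: 1.2 - 0.027L = 0, so L* = 1.2/0.027 = 44.4.

H* ≈ 98, L* ≈ 44.4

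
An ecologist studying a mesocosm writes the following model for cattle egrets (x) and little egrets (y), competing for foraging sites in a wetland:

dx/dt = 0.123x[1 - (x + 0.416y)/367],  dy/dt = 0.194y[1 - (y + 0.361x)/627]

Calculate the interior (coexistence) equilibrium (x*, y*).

Setting both brackets to zero gives the nullclines x + 0.416y = 367 and 0.361x + y = 627.
Substituting y = 627 - 0.361x into the first: x(1 - 0.416·0.361) = 367 - 0.416·627.
So x* = 106/0.85 = 125, and then y* = 627 - 0.361·125 = 582.

x* ≈ 125, y* ≈ 582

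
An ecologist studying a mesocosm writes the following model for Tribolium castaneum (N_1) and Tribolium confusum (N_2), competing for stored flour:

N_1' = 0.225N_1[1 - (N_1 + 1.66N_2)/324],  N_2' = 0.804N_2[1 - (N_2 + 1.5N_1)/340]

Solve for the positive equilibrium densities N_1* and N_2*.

Setting both brackets to zero gives the nullclines N_1 + 1.66N_2 = 324 and 1.5N_1 + N_2 = 340.
Substituting N_2 = 340 - 1.5N_1 into the first: N_1(1 - 1.66·1.5) = 324 - 1.66·340.
So N_1* = -240/-1.49 = 161, and then N_2* = 340 - 1.5·161 = 98.

N_1* ≈ 161, N_2* ≈ 98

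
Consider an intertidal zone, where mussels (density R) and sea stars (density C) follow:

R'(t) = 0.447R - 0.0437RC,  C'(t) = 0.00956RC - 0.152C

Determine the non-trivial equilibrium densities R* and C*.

Set dC/dt = 0 with C > 0: 0.00956R - 0.152 = 0, so R* = 0.152/0.00956 = 15.9.
Set dR/dt = 0 with R > 0: 0.447 - 0.0437C = 0, so C* = 0.447/0.0437 = 10.2.

R* ≈ 15.9, C* ≈ 10.2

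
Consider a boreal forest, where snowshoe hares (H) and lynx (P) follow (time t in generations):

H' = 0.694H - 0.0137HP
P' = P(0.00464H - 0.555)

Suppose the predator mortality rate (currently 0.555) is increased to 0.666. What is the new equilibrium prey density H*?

At the interior fixed point, setting dP/dt = 0 with P > 0 fixes H* = (predator death rate)/(HP coefficient) — independent of the other coefficients.
With the change, H* = 0.666/0.00464 = 144; it rises from 120.

H* ≈ 144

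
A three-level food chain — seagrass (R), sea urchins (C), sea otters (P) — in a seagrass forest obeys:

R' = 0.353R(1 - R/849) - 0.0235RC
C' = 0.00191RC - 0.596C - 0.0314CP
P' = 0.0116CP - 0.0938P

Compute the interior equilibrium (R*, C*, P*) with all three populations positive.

R* ≈ 392, C* ≈ 8.09, P* ≈ 4.86

From dP/dt = 0: 0.0116C* = 0.0938, so C* = 8.09.
From dR/dt = 0: 0.353(1 - R*/849) = 0.0235·8.09, giving R* = 849·(1 - 0.538) = 392.
From dC/dt = 0: 0.00191·392 - 0.596 = 0.0314P*, so P* = 0.153/0.0314 = 4.86.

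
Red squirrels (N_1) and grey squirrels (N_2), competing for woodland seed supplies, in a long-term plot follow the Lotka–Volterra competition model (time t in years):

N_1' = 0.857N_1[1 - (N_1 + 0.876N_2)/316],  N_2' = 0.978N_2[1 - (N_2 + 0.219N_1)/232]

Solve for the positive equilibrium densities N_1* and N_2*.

N_1* ≈ 140, N_2* ≈ 201

Setting both brackets to zero gives the nullclines N_1 + 0.876N_2 = 316 and 0.219N_1 + N_2 = 232.
Substituting N_2 = 232 - 0.219N_1 into the first: N_1(1 - 0.876·0.219) = 316 - 0.876·232.
So N_1* = 113/0.808 = 140, and then N_2* = 232 - 0.219·140 = 201.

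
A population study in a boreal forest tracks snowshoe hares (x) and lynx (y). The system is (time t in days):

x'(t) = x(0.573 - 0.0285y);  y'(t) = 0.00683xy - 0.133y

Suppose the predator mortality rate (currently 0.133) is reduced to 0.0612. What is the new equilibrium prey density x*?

x* ≈ 8.96

At the interior fixed point, setting dy/dt = 0 with y > 0 fixes x* = (predator death rate)/(xy coefficient) — independent of the other coefficients.
With the change, x* = 0.0612/0.00683 = 8.96; it falls from 19.5.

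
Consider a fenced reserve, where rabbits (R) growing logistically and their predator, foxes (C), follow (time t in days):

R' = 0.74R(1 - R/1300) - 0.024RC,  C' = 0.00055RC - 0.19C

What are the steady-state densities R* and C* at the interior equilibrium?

From dC/dt = 0 with C > 0: 0.00055R* = 0.19, so R* = 345.
Substitute into dR/dt = 0: 0.74(1 - 345/1300) = 0.024C*.
The bracket is 0.734, giving C* = 0.543/0.024 = 22.6.

R* ≈ 345, C* ≈ 22.6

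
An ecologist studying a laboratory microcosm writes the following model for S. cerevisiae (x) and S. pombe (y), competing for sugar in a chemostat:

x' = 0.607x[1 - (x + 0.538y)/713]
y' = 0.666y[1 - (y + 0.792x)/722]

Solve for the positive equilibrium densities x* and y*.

Setting both brackets to zero gives the nullclines x + 0.538y = 713 and 0.792x + y = 722.
Substituting y = 722 - 0.792x into the first: x(1 - 0.538·0.792) = 713 - 0.538·722.
So x* = 325/0.574 = 566, and then y* = 722 - 0.792·566 = 274.

x* ≈ 566, y* ≈ 274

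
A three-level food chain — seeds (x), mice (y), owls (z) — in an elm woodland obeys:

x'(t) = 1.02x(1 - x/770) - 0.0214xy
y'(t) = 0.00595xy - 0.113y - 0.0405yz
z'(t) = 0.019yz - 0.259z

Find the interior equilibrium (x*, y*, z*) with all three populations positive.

From dz/dt = 0: 0.019y* = 0.259, so y* = 13.6.
From dx/dt = 0: 1.02(1 - x*/770) = 0.0214·13.6, giving x* = 770·(1 - 0.286) = 550.
From dy/dt = 0: 0.00595·550 - 0.113 = 0.0405z*, so z* = 3.16/0.0405 = 78.

x* ≈ 550, y* ≈ 13.6, z* ≈ 78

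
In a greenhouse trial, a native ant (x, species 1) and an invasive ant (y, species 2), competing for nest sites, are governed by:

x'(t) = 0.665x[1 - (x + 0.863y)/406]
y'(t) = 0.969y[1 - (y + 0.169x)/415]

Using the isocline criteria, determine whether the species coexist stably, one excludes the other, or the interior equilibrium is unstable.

stable coexistence

Compare the nullcline intercepts: K1/α12 = 406/0.863 = 470 > K2 = 415; K2/α21 = 415/0.169 = 2460 > K1 = 406.
Since both inequalities hold, each species can invade when rare, so the interior equilibrium is stable.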